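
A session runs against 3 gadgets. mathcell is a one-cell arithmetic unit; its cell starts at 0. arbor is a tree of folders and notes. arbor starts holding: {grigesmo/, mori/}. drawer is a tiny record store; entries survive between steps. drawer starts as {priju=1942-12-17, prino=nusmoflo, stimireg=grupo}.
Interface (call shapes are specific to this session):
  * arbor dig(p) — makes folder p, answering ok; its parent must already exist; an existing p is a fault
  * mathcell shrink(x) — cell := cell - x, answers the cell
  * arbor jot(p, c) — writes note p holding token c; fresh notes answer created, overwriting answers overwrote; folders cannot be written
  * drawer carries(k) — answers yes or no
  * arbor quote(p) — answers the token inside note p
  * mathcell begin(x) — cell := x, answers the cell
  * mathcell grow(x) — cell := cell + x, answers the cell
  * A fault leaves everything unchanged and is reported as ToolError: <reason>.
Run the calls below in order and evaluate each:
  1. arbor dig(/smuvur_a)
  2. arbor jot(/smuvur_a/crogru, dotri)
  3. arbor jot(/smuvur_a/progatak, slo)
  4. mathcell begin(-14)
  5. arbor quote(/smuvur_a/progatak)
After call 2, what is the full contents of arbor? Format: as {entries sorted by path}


Answer: {grigesmo/, mori/, smuvur_a/, smuvur_a/crogru=dotri}

Derivation:
·→ arbor dig(p='/smuvur_a')
·← ok
·→ arbor jot(p='/smuvur_a/crogru', c='dotri')
·← created
·→ arbor jot(p='/smuvur_a/progatak', c='slo')
·← created
·→ mathcell begin(x='-14')
·← -14
·→ arbor quote(p='/smuvur_a/progatak')
·← slo


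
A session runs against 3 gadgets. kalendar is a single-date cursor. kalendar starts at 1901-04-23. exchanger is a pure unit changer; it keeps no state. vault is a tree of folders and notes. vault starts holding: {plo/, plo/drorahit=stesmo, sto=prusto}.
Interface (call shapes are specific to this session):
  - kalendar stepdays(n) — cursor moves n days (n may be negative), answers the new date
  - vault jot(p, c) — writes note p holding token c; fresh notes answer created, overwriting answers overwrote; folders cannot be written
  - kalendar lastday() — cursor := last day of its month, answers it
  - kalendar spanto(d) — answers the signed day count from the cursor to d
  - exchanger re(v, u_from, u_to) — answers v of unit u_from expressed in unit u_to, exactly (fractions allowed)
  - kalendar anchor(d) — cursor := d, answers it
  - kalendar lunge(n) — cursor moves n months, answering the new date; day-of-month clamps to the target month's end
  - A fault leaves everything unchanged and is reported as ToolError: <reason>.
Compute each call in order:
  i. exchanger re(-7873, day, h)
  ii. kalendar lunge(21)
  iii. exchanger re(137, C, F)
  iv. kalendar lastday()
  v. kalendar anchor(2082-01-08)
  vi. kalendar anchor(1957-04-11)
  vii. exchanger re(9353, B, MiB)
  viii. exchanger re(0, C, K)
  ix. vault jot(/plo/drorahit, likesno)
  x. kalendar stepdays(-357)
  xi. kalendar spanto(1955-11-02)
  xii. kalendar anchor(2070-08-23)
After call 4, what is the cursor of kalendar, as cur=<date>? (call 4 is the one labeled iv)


Act: exchanger re[-7873; day; h]
Obs: -188952
Act: kalendar lunge[21]
Obs: 1903-01-23
Act: exchanger re[137; C; F]
Obs: 1393/5
Act: kalendar lastday[]
Obs: 1903-01-31
Act: kalendar anchor[2082-01-08]
Obs: 2082-01-08
Act: kalendar anchor[1957-04-11]
Obs: 1957-04-11
Act: exchanger re[9353; B; MiB]
Obs: 9353/1048576
Act: exchanger re[0; C; K]
Obs: 5463/20
Act: vault jot[/plo/drorahit; likesno]
Obs: overwrote
Act: kalendar stepdays[-357]
Obs: 1956-04-19
Act: kalendar spanto[1955-11-02]
Obs: -169
Act: kalendar anchor[2070-08-23]
Obs: 2070-08-23

Answer: cur=1903-01-31


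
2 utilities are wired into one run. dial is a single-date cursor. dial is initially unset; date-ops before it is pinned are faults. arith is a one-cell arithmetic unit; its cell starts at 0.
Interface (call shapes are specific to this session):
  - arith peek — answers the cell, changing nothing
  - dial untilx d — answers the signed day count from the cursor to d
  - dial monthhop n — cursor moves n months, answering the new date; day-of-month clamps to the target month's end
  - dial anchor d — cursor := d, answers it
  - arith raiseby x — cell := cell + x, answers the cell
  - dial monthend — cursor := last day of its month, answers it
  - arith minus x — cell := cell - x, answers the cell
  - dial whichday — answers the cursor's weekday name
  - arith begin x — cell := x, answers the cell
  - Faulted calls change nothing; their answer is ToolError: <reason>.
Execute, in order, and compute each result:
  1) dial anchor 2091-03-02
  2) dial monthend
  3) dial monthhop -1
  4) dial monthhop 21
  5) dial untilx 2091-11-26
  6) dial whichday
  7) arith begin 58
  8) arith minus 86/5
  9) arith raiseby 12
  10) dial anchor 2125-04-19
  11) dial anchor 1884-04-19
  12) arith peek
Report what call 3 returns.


[in] dial anchor d→2091-03-02
[out] 2091-03-02
[in] dial monthend
[out] 2091-03-31
[in] dial monthhop n→-1
[out] 2091-02-28
[in] dial monthhop n→21
[out] 2092-11-28
[in] dial untilx d→2091-11-26
[out] -368
[in] dial whichday
[out] Friday
[in] arith begin x→58
[out] 58
[in] arith minus x→86/5
[out] 204/5
[in] arith raiseby x→12
[out] 264/5
[in] dial anchor d→2125-04-19
[out] 2125-04-19
[in] dial anchor d→1884-04-19
[out] 1884-04-19
[in] arith peek
[out] 264/5

Answer: 2091-02-28


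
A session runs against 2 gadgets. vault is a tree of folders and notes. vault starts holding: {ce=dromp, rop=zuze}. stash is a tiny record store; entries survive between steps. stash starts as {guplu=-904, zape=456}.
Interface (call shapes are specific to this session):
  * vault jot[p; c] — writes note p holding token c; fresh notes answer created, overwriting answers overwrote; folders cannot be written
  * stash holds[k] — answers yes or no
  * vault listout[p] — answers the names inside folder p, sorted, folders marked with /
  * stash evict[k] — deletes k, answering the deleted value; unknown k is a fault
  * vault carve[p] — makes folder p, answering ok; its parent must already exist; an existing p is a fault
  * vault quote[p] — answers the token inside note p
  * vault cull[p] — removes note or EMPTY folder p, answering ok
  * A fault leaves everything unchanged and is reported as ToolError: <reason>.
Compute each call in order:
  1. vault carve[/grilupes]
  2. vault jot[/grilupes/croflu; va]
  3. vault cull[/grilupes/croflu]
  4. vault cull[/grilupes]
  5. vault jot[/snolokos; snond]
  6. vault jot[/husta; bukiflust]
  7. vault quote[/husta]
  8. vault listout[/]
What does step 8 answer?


% vault carve p='/grilupes'
  ok
% vault jot p='/grilupes/croflu' c='va'
  created
% vault cull p='/grilupes/croflu'
  ok
% vault cull p='/grilupes'
  ok
% vault jot p='/snolokos' c='snond'
  created
% vault jot p='/husta' c='bukiflust'
  created
% vault quote p='/husta'
  bukiflust
% vault listout p='/'
  [ce, husta, rop, snolokos]

Answer: [ce, husta, rop, snolokos]


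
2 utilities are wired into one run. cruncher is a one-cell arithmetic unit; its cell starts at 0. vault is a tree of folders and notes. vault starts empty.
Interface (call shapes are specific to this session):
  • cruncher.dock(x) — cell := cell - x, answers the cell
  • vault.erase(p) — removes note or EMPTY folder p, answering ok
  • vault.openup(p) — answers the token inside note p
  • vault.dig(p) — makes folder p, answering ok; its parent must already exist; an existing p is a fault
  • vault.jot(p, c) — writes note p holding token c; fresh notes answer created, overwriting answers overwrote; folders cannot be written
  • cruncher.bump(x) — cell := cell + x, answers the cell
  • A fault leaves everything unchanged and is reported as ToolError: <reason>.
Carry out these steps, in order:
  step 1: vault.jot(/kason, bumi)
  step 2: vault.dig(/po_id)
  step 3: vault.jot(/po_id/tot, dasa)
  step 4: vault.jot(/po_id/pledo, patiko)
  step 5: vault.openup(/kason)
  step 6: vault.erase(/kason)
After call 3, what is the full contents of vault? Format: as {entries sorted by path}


Answer: {kason=bumi, po_id/, po_id/tot=dasa}

Derivation:
==> jot(p→/kason, c→bumi)
<== created
==> dig(p→/po_id)
<== ok
==> jot(p→/po_id/tot, c→dasa)
<== created
==> jot(p→/po_id/pledo, c→patiko)
<== created
==> openup(p→/kason)
<== bumi
==> erase(p→/kason)
<== ok


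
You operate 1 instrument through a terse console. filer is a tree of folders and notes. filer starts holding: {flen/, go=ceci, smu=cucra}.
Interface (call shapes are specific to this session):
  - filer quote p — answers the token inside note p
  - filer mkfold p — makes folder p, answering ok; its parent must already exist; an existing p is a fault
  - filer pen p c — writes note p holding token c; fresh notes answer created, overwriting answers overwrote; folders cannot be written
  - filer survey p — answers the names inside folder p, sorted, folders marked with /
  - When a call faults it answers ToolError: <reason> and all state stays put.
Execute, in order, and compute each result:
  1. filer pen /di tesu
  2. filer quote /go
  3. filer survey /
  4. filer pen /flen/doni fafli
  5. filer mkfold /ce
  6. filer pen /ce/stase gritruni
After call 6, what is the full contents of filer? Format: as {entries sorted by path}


Act: filer pen[p='/di'; c='tesu']
Obs: created
Act: filer quote[p='/go']
Obs: ceci
Act: filer survey[p='/']
Obs: [di, flen/, go, smu]
Act: filer pen[p='/flen/doni'; c='fafli']
Obs: created
Act: filer mkfold[p='/ce']
Obs: ok
Act: filer pen[p='/ce/stase'; c='gritruni']
Obs: created

Answer: {ce/, ce/stase=gritruni, di=tesu, flen/, flen/doni=fafli, go=ceci, smu=cucra}


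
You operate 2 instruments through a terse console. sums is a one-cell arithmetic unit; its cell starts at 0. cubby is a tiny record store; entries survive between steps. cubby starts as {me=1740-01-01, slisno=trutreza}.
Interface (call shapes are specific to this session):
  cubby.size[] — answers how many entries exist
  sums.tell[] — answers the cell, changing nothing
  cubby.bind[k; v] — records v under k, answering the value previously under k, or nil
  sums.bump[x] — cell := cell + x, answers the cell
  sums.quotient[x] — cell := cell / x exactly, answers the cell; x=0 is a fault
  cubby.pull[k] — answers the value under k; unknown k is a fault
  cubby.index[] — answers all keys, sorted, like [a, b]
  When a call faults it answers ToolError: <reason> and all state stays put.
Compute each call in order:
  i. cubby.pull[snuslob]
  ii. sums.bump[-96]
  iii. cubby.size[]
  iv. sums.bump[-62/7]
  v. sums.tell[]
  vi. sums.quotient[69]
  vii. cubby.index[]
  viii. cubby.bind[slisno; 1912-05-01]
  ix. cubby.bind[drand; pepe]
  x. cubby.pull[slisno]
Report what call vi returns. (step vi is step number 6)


~$ cubby.pull k=snuslob
  ToolError: no such key snuslob
~$ sums.bump x=-96
  -96
~$ cubby.size
  2
~$ sums.bump x=-62/7
  -734/7
~$ sums.tell
  -734/7
~$ sums.quotient x=69
  -734/483
~$ cubby.index
  [me, slisno]
~$ cubby.bind k=slisno v=1912-05-01
  trutreza
~$ cubby.bind k=drand v=pepe
  nil
~$ cubby.pull k=slisno
  1912-05-01

Answer: -734/483


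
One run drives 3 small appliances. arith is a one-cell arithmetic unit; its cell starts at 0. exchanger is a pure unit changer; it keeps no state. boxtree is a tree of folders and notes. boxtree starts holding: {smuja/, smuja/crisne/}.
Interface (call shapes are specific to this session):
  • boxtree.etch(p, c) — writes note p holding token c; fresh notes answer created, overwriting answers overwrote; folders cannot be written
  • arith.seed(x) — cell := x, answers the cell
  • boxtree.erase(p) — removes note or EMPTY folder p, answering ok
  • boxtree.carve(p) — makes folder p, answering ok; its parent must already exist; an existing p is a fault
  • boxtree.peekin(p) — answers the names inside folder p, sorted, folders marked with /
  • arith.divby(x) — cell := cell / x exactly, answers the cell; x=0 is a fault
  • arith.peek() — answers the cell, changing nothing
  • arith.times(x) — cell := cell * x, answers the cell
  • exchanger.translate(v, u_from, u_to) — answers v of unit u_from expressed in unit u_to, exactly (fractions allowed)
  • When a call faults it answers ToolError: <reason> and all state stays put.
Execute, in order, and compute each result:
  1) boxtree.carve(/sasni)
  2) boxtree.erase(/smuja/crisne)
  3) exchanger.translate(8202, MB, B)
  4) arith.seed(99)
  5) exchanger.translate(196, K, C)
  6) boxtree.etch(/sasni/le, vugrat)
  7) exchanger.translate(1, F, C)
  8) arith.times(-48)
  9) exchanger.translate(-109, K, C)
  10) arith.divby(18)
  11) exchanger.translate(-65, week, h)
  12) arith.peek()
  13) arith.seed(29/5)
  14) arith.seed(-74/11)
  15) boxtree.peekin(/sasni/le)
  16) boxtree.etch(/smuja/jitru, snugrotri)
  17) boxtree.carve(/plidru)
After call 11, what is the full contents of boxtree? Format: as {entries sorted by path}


Answer: {sasni/, sasni/le=vugrat, smuja/}

Derivation:
Do: boxtree.carve[p: /sasni]
See: ok
Do: boxtree.erase[p: /smuja/crisne]
See: ok
Do: exchanger.translate[v: 8202; u_from: MB; u_to: B]
See: 8202000000
Do: arith.seed[x: 99]
See: 99
Do: exchanger.translate[v: 196; u_from: K; u_to: C]
See: -1543/20
Do: boxtree.etch[p: /sasni/le; c: vugrat]
See: created
Do: exchanger.translate[v: 1; u_from: F; u_to: C]
See: -155/9
Do: arith.times[x: -48]
See: -4752
Do: exchanger.translate[v: -109; u_from: K; u_to: C]
See: -7643/20
Do: arith.divby[x: 18]
See: -264
Do: exchanger.translate[v: -65; u_from: week; u_to: h]
See: -10920
Do: arith.peek[]
See: -264
Do: arith.seed[x: 29/5]
See: 29/5
Do: arith.seed[x: -74/11]
See: -74/11
Do: boxtree.peekin[p: /sasni/le]
See: ToolError: not a directory
Do: boxtree.etch[p: /smuja/jitru; c: snugrotri]
See: created
Do: boxtree.carve[p: /plidru]
See: ok


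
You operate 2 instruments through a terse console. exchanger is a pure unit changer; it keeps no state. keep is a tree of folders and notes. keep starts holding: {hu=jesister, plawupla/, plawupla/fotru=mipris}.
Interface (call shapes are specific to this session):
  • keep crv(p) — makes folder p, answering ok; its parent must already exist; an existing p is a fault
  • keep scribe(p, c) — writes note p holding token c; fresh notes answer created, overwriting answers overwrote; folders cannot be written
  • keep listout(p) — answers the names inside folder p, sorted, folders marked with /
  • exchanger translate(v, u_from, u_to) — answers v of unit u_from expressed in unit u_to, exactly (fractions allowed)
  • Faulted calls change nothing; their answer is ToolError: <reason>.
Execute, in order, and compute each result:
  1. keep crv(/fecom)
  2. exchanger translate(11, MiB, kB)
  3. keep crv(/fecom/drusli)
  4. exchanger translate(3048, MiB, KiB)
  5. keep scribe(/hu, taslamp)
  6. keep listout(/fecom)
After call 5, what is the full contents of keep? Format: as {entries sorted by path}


Answer: {fecom/, fecom/drusli/, hu=taslamp, plawupla/, plawupla/fotru=mipris}

Derivation:
> keep crv p: /fecom
= ok
> exchanger translate v: 11 u_from: MiB u_to: kB
= 1441792/125
> keep crv p: /fecom/drusli
= ok
> exchanger translate v: 3048 u_from: MiB u_to: KiB
= 3121152
> keep scribe p: /hu c: taslamp
= overwrote
> keep listout p: /fecom
= [drusli/]


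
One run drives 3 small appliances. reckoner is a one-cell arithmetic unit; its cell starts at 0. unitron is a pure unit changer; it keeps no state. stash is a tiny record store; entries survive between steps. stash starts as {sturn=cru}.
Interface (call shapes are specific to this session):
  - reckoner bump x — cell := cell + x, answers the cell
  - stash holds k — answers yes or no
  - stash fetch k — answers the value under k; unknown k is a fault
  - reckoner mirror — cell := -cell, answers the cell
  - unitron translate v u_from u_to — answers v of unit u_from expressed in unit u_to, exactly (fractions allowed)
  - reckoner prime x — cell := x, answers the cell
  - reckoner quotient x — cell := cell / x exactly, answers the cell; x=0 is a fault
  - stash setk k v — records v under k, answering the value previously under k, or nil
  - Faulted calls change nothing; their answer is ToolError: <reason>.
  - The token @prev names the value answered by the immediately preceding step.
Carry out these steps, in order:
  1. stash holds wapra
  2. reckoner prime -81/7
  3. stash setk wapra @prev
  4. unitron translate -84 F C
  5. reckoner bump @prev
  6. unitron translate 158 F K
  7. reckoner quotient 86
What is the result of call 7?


Using stash holds passing k→wapra, yielding no.
Now I run reckoner prime passing x→-81/7: -81/7.
Using stash setk passing k→wapra, v→@prev, and get nil.
Invoking unitron translate passing v→-84, u_from→F, u_to→C, and observe -580/9.
Invoking reckoner bump passing x→@prev, — result: -4789/63.
I run unitron translate passing v→158, u_from→F, u_to→K, which returns 6863/20.
I run reckoner quotient passing x→86, → -4789/5418.

Answer: -4789/5418


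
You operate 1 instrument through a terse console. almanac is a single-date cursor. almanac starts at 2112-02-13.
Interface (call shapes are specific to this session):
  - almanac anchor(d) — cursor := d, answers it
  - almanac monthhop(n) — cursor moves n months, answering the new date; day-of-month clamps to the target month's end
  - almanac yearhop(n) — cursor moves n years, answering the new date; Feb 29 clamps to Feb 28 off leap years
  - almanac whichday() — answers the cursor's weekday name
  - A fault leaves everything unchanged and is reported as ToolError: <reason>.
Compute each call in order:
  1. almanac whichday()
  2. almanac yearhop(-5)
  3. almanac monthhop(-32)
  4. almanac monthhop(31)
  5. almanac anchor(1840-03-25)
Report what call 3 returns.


Answer: 2104-06-13

Derivation:
·→ almanac whichday()
·← Saturday
·→ almanac yearhop(n='-5')
·← 2107-02-13
·→ almanac monthhop(n='-32')
·← 2104-06-13
·→ almanac monthhop(n='31')
·← 2107-01-13
·→ almanac anchor(d='1840-03-25')
·← 1840-03-25


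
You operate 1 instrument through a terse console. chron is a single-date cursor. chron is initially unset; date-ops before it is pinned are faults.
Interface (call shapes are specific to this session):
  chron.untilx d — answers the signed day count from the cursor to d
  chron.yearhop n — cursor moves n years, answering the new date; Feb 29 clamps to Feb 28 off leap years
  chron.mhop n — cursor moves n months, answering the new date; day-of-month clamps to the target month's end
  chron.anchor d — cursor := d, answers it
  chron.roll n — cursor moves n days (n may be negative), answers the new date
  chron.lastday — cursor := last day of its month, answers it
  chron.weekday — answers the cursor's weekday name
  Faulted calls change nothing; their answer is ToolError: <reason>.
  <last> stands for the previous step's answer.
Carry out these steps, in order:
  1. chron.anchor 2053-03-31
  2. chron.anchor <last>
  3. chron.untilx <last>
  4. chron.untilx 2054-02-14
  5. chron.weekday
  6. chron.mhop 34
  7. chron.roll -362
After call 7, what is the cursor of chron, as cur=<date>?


==> chron.anchor(d→2053-03-31)
<== 2053-03-31
==> chron.anchor(d→<last>)
<== 2053-03-31
==> chron.untilx(d→<last>)
<== 0
==> chron.untilx(d→2054-02-14)
<== 320
==> chron.weekday()
<== Monday
==> chron.mhop(n→34)
<== 2056-01-31
==> chron.roll(n→-362)
<== 2055-02-03

Answer: cur=2055-02-03


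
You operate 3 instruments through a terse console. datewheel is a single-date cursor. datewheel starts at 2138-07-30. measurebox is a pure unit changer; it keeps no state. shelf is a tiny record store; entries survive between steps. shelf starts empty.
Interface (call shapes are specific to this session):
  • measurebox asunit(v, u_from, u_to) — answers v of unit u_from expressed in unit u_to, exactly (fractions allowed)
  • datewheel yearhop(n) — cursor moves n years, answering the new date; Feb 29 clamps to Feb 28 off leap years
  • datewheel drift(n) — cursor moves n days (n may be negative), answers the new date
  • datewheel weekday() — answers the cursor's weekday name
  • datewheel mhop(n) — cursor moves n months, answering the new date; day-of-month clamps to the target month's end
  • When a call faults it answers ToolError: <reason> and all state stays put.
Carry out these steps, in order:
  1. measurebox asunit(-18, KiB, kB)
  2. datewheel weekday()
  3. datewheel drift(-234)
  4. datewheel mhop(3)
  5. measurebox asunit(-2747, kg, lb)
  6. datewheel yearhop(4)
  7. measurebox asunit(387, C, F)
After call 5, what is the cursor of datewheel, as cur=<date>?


Now I run measurebox asunit on v='-18', u_from='KiB', u_to='kB', — result: -2304/125.
Then datewheel weekday(), and see Wednesday.
I call datewheel drift on n='-234', and see 2137-12-08.
Invoking datewheel mhop on n='3', — result: 2138-03-08.
Then measurebox asunit on v='-2747', u_from='kg', u_to='lb', → -274700000000/45359237.
I run datewheel yearhop on n='4', and observe 2142-03-08.
Then measurebox asunit on v='387', u_from='C', u_to='F', and get 3643/5.

Answer: cur=2138-03-08


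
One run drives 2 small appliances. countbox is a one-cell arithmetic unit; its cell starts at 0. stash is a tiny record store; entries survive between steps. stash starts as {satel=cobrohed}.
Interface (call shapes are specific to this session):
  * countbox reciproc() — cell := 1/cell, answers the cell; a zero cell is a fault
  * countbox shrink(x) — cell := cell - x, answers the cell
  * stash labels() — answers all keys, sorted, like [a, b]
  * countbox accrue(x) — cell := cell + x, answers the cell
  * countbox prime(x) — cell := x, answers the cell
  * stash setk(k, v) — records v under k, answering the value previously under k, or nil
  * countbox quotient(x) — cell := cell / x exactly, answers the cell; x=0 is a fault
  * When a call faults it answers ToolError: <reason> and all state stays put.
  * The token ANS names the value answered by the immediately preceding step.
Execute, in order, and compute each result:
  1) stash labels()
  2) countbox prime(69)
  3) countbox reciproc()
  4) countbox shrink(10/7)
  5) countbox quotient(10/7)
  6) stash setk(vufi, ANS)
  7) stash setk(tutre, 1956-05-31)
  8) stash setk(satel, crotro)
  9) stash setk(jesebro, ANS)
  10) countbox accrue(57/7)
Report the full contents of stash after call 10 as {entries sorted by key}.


Invoking stash labels(): [satel].
Calling countbox prime with x: 69, giving 69.
Invoking countbox reciproc, — result: 1/69.
Then countbox shrink with x: 10/7, and get -683/483.
Then countbox quotient with x: 10/7, — result: -683/690.
Using stash setk with k: vufi, v: ANS, which returns nil.
Calling stash setk with k: tutre, v: 1956-05-31, → nil.
I call stash setk with k: satel, v: crotro, yielding cobrohed.
Then stash setk with k: jesebro, v: ANS: nil.
Calling countbox accrue with x: 57/7: 34549/4830.

Answer: {jesebro=cobrohed, satel=crotro, tutre=1956-05-31, vufi=-683/690}


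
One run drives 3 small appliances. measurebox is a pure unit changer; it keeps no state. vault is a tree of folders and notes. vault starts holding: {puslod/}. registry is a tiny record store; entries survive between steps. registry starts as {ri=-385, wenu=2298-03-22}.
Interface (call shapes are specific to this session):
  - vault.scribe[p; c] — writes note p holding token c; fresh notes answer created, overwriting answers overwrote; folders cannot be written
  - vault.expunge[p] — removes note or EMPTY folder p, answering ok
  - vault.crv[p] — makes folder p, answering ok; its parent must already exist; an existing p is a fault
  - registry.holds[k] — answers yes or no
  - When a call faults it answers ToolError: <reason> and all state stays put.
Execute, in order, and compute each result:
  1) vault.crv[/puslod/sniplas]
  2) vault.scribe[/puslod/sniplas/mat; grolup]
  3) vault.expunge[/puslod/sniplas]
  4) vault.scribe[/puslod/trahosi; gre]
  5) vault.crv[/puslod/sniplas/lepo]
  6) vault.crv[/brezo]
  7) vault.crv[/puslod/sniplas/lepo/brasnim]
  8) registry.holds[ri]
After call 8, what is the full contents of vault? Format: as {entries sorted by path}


Invoking vault.crv on p: /puslod/sniplas, and see ok.
Calling vault.scribe on p: /puslod/sniplas/mat, c: grolup, yielding created.
Now I run vault.expunge on p: /puslod/sniplas, and observe ToolError: not empty.
Using vault.scribe on p: /puslod/trahosi, c: gre, which returns created.
Using vault.crv on p: /puslod/sniplas/lepo, yielding ok.
Calling vault.crv on p: /brezo, which returns ok.
I call vault.crv on p: /puslod/sniplas/lepo/brasnim: ok.
I use registry.holds on k: ri: yes.

Answer: {brezo/, puslod/, puslod/sniplas/, puslod/sniplas/lepo/, puslod/sniplas/lepo/brasnim/, puslod/sniplas/mat=grolup, puslod/trahosi=gre}


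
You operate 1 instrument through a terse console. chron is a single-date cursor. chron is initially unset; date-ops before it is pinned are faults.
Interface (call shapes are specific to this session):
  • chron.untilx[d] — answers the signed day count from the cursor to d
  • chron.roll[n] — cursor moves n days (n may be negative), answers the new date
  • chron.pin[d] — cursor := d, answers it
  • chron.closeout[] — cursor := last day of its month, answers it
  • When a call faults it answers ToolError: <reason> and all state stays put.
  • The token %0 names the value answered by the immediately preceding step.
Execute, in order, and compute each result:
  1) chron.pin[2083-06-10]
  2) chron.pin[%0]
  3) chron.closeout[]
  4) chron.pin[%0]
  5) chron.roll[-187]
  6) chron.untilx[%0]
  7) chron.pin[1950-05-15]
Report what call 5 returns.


==> chron.pin(2083-06-10)
<== 2083-06-10
==> chron.pin(%0)
<== 2083-06-10
==> chron.closeout()
<== 2083-06-30
==> chron.pin(%0)
<== 2083-06-30
==> chron.roll(-187)
<== 2082-12-25
==> chron.untilx(%0)
<== 0
==> chron.pin(1950-05-15)
<== 1950-05-15

Answer: 2082-12-25


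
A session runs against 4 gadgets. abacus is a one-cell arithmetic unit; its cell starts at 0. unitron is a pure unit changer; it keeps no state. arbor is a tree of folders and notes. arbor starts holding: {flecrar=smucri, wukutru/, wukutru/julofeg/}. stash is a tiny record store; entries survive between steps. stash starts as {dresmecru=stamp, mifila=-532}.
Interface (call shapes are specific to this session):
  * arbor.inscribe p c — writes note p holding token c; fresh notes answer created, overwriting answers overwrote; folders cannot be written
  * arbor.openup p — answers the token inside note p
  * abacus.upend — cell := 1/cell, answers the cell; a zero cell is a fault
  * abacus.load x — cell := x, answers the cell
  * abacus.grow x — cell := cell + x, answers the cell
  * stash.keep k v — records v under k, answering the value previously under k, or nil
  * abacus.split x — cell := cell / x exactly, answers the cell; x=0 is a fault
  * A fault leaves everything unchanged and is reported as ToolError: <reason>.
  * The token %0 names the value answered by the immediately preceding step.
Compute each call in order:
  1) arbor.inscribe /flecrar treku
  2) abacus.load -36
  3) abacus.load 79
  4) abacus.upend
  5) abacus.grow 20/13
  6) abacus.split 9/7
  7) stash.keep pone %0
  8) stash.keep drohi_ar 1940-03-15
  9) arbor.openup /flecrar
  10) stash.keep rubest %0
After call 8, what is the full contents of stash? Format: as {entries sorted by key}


Answer: {dresmecru=stamp, drohi_ar=1940-03-15, mifila=-532, pone=1239/1027}

Derivation:
$ arbor.inscribe p: /flecrar c: treku
= overwrote
$ abacus.load x: -36
= -36
$ abacus.load x: 79
= 79
$ abacus.upend
= 1/79
$ abacus.grow x: 20/13
= 1593/1027
$ abacus.split x: 9/7
= 1239/1027
$ stash.keep k: pone v: %0
= nil
$ stash.keep k: drohi_ar v: 1940-03-15
= nil
$ arbor.openup p: /flecrar
= treku
$ stash.keep k: rubest v: %0
= nil


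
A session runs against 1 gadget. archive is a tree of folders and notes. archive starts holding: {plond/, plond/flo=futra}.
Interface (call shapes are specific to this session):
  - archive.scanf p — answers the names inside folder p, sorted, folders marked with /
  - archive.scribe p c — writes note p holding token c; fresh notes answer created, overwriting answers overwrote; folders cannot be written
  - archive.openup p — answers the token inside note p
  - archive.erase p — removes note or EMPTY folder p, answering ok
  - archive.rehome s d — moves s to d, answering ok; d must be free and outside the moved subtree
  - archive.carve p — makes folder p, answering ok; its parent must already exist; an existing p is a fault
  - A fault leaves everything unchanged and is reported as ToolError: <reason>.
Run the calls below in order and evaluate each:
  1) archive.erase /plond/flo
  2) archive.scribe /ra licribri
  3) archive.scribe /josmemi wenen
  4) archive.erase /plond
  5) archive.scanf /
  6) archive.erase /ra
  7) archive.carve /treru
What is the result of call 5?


Answer: [josmemi, ra]

Derivation:
>>> archive.erase p→/plond/flo
  ok
>>> archive.scribe p→/ra c→licribri
  created
>>> archive.scribe p→/josmemi c→wenen
  created
>>> archive.erase p→/plond
  ok
>>> archive.scanf p→/
  [josmemi, ra]
>>> archive.erase p→/ra
  ok
>>> archive.carve p→/treru
  ok


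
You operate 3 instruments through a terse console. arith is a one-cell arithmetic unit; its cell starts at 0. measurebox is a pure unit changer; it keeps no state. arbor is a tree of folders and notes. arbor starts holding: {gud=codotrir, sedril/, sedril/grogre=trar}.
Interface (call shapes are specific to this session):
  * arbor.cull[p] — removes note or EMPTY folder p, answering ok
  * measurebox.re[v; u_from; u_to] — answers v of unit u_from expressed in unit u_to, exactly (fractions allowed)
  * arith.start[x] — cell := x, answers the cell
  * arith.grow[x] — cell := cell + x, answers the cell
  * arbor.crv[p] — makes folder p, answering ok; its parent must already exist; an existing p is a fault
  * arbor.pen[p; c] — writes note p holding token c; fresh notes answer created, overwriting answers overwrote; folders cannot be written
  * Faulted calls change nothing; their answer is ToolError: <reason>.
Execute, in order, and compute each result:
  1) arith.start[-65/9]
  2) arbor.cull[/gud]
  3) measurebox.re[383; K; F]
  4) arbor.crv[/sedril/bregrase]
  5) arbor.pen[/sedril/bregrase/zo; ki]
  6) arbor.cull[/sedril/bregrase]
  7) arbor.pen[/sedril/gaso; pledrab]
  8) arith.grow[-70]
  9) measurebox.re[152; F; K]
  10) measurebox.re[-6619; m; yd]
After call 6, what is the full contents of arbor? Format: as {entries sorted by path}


Answer: {sedril/, sedril/bregrase/, sedril/bregrase/zo=ki, sedril/grogre=trar}

Derivation:
% arith.start(x: -65/9) ~> -65/9
% arbor.cull(p: /gud) ~> ok
% measurebox.re(v: 383, u_from: K, u_to: F) ~> 22973/100
% arbor.crv(p: /sedril/bregrase) ~> ok
% arbor.pen(p: /sedril/bregrase/zo, c: ki) ~> created
% arbor.cull(p: /sedril/bregrase) ~> ToolError: not empty
% arbor.pen(p: /sedril/gaso, c: pledrab) ~> created
% arith.grow(x: -70) ~> -695/9
% measurebox.re(v: 152, u_from: F, u_to: K) ~> 20389/60
% measurebox.re(v: -6619, u_from: m, u_to: yd) ~> -8273750/1143


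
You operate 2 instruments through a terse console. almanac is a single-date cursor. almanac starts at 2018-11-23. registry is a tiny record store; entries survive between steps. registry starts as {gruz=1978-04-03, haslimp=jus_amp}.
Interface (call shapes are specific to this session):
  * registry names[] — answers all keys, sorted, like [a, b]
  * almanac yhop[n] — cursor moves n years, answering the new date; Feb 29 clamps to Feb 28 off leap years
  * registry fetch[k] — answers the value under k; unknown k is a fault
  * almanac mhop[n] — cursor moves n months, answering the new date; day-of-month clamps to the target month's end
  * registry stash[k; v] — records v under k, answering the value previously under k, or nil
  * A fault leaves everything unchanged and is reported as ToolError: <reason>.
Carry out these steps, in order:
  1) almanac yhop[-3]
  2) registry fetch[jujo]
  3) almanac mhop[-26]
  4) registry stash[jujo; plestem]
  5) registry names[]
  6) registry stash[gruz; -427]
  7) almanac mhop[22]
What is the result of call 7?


Answer: 2015-07-23

Derivation:
[in] almanac yhop n→-3
  2015-11-23
[in] registry fetch k→jujo
  ToolError: no such key jujo
[in] almanac mhop n→-26
  2013-09-23
[in] registry stash k→jujo v→plestem
  nil
[in] registry names
  [gruz, haslimp, jujo]
[in] registry stash k→gruz v→-427
  1978-04-03
[in] almanac mhop n→22
  2015-07-23


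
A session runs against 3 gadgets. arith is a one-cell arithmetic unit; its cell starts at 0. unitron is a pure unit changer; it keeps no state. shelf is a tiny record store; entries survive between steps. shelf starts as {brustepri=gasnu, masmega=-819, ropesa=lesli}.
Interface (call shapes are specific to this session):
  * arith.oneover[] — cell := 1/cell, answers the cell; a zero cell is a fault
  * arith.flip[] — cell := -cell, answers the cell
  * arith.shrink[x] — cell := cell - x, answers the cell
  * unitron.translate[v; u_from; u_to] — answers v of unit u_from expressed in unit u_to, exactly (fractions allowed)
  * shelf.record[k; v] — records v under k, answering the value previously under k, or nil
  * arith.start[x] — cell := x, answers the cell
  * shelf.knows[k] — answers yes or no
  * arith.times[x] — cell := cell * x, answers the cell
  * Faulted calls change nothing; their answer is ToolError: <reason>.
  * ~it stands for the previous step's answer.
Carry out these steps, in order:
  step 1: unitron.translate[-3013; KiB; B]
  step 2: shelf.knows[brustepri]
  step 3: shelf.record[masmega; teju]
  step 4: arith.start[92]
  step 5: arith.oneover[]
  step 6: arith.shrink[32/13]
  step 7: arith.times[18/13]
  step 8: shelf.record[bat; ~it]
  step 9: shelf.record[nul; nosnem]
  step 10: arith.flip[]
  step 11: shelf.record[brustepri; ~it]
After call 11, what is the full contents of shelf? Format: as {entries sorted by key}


// 1. unitron.translate(-3013, KiB, B) == -3085312
// 2. shelf.knows(brustepri) == yes
// 3. shelf.record(masmega, teju) == -819
// 4. arith.start(92) == 92
// 5. arith.oneover() == 1/92
// 6. arith.shrink(32/13) == -2931/1196
// 7. arith.times(18/13) == -26379/7774
// 8. shelf.record(bat, ~it) == nil
// 9. shelf.record(nul, nosnem) == nil
// 10. arith.flip() == 26379/7774
// 11. shelf.record(brustepri, ~it) == gasnu

Answer: {bat=-26379/7774, brustepri=26379/7774, masmega=teju, nul=nosnem, ropesa=lesli}


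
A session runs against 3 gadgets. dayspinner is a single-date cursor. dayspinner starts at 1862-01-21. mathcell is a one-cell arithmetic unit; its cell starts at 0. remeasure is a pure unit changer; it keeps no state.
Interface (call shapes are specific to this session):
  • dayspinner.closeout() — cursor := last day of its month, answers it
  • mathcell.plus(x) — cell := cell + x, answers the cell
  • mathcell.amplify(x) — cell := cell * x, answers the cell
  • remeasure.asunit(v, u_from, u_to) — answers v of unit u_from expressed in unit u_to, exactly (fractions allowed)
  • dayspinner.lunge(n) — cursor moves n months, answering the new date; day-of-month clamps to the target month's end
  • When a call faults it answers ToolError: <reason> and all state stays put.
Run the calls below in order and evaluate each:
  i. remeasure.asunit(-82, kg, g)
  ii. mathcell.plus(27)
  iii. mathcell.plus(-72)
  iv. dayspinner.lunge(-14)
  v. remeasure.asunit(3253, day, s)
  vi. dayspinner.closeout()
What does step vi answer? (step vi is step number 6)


Answer: 1860-11-30

Derivation:
I invoke remeasure.asunit using v→-82, u_from→kg, u_to→g, → -82000.
I use mathcell.plus using x→27, which returns 27.
Then mathcell.plus using x→-72, yielding -45.
Calling dayspinner.lunge using n→-14, which returns 1860-11-21.
Calling remeasure.asunit using v→3253, u_from→day, u_to→s, — result: 281059200.
Calling dayspinner.closeout, and see 1860-11-30.


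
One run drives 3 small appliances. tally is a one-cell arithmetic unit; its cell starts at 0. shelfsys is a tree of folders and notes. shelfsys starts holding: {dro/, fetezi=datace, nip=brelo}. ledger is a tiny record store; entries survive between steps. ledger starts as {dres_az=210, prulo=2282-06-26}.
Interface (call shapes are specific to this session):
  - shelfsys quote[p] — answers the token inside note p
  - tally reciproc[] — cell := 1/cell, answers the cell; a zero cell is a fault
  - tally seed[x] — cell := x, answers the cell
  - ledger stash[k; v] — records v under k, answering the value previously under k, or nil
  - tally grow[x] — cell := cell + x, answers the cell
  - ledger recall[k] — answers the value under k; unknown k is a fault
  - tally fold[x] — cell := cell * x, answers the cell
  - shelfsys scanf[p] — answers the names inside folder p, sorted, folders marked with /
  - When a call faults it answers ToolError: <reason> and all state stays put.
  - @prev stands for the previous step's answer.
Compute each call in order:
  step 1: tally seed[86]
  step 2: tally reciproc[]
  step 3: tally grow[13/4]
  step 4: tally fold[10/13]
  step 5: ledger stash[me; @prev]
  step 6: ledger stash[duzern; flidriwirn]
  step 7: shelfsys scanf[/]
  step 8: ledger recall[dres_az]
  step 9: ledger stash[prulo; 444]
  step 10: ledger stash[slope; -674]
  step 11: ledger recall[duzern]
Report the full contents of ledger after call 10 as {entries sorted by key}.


→ tally seed(x→86)
← 86
→ tally reciproc()
← 1/86
→ tally grow(x→13/4)
← 561/172
→ tally fold(x→10/13)
← 2805/1118
→ ledger stash(k→me, v→@prev)
← nil
→ ledger stash(k→duzern, v→flidriwirn)
← nil
→ shelfsys scanf(p→/)
← [dro/, fetezi, nip]
→ ledger recall(k→dres_az)
← 210
→ ledger stash(k→prulo, v→444)
← 2282-06-26
→ ledger stash(k→slope, v→-674)
← nil
→ ledger recall(k→duzern)
← flidriwirn

Answer: {dres_az=210, duzern=flidriwirn, me=2805/1118, prulo=444, slope=-674}


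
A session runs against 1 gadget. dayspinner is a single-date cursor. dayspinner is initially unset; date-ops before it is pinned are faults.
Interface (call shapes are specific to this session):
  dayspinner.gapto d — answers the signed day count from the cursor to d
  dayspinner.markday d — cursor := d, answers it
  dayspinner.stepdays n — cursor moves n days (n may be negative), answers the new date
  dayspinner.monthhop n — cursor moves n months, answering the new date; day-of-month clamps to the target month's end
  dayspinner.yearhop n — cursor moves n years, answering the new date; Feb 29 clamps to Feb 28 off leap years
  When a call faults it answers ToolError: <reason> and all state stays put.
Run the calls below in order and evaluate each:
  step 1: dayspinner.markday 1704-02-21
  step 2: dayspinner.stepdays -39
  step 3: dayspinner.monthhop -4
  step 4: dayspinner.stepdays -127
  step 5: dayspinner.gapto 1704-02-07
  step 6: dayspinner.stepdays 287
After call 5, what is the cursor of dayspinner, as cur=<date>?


>>> markday d=1704-02-21
= 1704-02-21
>>> stepdays n=-39
= 1704-01-13
>>> monthhop n=-4
= 1703-09-13
>>> stepdays n=-127
= 1703-05-09
>>> gapto d=1704-02-07
= 274
>>> stepdays n=287
= 1704-02-20

Answer: cur=1703-05-09


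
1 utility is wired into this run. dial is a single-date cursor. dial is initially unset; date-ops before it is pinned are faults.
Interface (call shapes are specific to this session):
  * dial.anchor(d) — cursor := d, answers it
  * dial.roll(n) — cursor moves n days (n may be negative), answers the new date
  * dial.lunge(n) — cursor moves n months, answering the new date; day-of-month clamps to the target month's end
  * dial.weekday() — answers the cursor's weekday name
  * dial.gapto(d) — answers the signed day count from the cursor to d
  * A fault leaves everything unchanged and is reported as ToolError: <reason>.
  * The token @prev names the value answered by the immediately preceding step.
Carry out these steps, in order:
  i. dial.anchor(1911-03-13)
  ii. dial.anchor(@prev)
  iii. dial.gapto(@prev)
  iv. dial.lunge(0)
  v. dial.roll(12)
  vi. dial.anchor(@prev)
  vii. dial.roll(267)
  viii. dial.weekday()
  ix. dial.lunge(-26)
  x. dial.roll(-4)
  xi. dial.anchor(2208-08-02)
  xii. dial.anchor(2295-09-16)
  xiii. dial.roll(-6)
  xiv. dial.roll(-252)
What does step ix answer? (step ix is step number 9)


Answer: 1909-10-17

Derivation:
Do: dial.anchor[d: 1911-03-13]
See: 1911-03-13
Do: dial.anchor[d: @prev]
See: 1911-03-13
Do: dial.gapto[d: @prev]
See: 0
Do: dial.lunge[n: 0]
See: 1911-03-13
Do: dial.roll[n: 12]
See: 1911-03-25
Do: dial.anchor[d: @prev]
See: 1911-03-25
Do: dial.roll[n: 267]
See: 1911-12-17
Do: dial.weekday[]
See: Sunday
Do: dial.lunge[n: -26]
See: 1909-10-17
Do: dial.roll[n: -4]
See: 1909-10-13
Do: dial.anchor[d: 2208-08-02]
See: 2208-08-02
Do: dial.anchor[d: 2295-09-16]
See: 2295-09-16
Do: dial.roll[n: -6]
See: 2295-09-10
Do: dial.roll[n: -252]
See: 2295-01-01
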